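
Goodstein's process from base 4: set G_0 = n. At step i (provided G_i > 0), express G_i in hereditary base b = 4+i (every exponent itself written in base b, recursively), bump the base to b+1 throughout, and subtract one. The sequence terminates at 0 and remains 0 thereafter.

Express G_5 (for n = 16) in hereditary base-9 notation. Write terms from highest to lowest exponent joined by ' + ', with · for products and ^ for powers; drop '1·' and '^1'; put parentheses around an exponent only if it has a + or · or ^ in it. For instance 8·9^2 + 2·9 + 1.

base 4: 16 = 4^2; at 5: 5^2 = 25; next = 24
base 5: 24 = 4·5 + 4; at 6: 4·6 + 4 = 28; next = 27
base 6: 27 = 4·6 + 3; at 7: 4·7 + 3 = 31; next = 30
base 7: 30 = 4·7 + 2; at 8: 4·8 + 2 = 34; next = 33
base 8: 33 = 4·8 + 1; at 9: 4·9 + 1 = 37; next = 36
base 9: 36 = 4·9; at 10: 4·10 = 40; next = 39

4·9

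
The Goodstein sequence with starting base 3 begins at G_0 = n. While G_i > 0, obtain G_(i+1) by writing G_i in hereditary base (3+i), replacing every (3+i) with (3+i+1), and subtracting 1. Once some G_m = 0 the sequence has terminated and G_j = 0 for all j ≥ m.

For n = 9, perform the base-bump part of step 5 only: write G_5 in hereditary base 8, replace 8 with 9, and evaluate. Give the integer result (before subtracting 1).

G_0=9  [base 3] 3^2  →[3↦4]→  4^2 = 16  −1 ⇒ G_1=15
G_1=15  [base 4] 3·4 + 3  →[4↦5]→  3·5 + 3 = 18  −1 ⇒ G_2=17
G_2=17  [base 5] 3·5 + 2  →[5↦6]→  3·6 + 2 = 20  −1 ⇒ G_3=19
G_3=19  [base 6] 3·6 + 1  →[6↦7]→  3·7 + 1 = 22  −1 ⇒ G_4=21
G_4=21  [base 7] 3·7  →[7↦8]→  3·8 = 24  −1 ⇒ G_5=23
G_5=23  [base 8] 2·8 + 7  →[8↦9]→  2·9 + 7 = 25  −1 ⇒ G_6=24

25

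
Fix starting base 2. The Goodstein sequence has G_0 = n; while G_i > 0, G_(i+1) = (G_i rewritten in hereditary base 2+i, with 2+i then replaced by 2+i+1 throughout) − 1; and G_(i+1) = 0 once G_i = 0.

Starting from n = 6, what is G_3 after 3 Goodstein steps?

G_0=6  [base 2] 2^2 + 2  →[2↦3]→  3^3 + 3 = 30  −1 ⇒ G_1=29
G_1=29  [base 3] 3^3 + 2  →[3↦4]→  4^4 + 2 = 258  −1 ⇒ G_2=257
G_2=257  [base 4] 4^4 + 1  →[4↦5]→  5^5 + 1 = 3126  −1 ⇒ G_3=3125
G_3=3125  [base 5] 5^5  →[5↦6]→  6^6 = 46656  −1 ⇒ G_4=46655

3125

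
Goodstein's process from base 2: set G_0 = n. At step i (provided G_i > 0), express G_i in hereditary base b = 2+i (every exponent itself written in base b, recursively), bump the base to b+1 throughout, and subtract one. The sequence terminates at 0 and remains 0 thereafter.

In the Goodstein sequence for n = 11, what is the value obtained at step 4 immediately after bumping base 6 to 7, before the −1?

i=0: 11 = 2^(2 + 1) + 2 + 1 (b=2); 2→3: 3^(3 + 1) + 3 + 1 = 85; 85−1 = 84
i=1: 84 = 3^(3 + 1) + 3 (b=3); 3→4: 4^(4 + 1) + 4 = 1028; 1028−1 = 1027
i=2: 1027 = 4^(4 + 1) + 3 (b=4); 4→5: 5^(5 + 1) + 3 = 15628; 15628−1 = 15627
i=3: 15627 = 5^(5 + 1) + 2 (b=5); 5→6: 6^(6 + 1) + 2 = 279938; 279938−1 = 279937
i=4: 279937 = 6^(6 + 1) + 1 (b=6); 6→7: 7^(7 + 1) + 1 = 5764802; 5764802−1 = 5764801

5764802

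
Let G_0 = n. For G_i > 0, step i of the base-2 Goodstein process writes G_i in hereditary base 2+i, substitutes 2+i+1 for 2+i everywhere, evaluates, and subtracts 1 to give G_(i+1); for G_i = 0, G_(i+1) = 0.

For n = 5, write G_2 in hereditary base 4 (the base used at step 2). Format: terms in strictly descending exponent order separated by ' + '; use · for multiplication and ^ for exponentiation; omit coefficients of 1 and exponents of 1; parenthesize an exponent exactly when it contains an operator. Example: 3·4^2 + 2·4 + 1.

3·4^3 + 3·4^2 + 3·4 + 3

G_0=5  [base 2] 2^2 + 1  →[2↦3]→  3^3 + 1 = 28  −1 ⇒ G_1=27
G_1=27  [base 3] 3^3  →[3↦4]→  4^4 = 256  −1 ⇒ G_2=255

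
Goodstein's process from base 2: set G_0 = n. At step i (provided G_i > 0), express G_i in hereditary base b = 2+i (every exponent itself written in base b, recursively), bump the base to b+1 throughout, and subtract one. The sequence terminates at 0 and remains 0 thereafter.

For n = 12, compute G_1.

G_0=12  [base 2] 2^(2 + 1) + 2^2  →[2↦3]→  3^(3 + 1) + 3^3 = 108  −1 ⇒ G_1=107
G_1=107  [base 3] 3^(3 + 1) + 2·3^2 + 2·3 + 2  →[3↦4]→  4^(4 + 1) + 2·4^2 + 2·4 + 2 = 1066  −1 ⇒ G_2=1065

107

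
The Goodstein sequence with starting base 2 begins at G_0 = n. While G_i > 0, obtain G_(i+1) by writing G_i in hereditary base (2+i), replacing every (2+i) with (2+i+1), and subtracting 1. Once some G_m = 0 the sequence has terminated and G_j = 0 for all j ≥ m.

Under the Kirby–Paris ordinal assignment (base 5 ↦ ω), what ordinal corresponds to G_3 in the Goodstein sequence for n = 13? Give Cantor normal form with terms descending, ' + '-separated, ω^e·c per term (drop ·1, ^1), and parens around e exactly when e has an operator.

ω^(ω + 1) + ω^3·3 + ω^2·3 + ω·3 + 2

13 —HB2→ 2^(2 + 1) + 2^2 + 1 —bump→ 3^(3 + 1) + 3^3 + 1 = 109 —(−1)→ 108
108 —HB3→ 3^(3 + 1) + 3^3 —bump→ 4^(4 + 1) + 4^4 = 1280 —(−1)→ 1279
1279 —HB4→ 4^(4 + 1) + 3·4^3 + 3·4^2 + 3·4 + 3 —bump→ 5^(5 + 1) + 3·5^3 + 3·5^2 + 3·5 + 3 = 16093 —(−1)→ 16092
16092 —HB5→ 5^(5 + 1) + 3·5^3 + 3·5^2 + 3·5 + 2 —bump→ 6^(6 + 1) + 3·6^3 + 3·6^2 + 3·6 + 2 = 280712 —(−1)→ 280711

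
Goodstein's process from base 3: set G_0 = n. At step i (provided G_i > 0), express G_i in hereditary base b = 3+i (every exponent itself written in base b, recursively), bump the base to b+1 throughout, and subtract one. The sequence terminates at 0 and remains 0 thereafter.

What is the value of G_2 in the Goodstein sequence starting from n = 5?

5

5 —HB3→ 3 + 2 —bump→ 4 + 2 = 6 —(−1)→ 5
5 —HB4→ 4 + 1 —bump→ 5 + 1 = 6 —(−1)→ 5
5 —HB5→ 5 —bump→ 6 = 6 —(−1)→ 5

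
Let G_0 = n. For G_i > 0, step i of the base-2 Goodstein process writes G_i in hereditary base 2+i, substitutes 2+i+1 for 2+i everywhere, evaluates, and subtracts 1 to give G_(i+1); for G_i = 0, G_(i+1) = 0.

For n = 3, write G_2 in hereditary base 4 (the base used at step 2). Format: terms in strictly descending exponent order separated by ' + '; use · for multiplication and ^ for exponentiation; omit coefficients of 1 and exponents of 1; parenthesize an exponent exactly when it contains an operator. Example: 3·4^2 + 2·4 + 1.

i=0: 3 = 2 + 1 (b=2); 2→3: 3 + 1 = 4; 4−1 = 3
i=1: 3 = 3 (b=3); 3→4: 4 = 4; 4−1 = 3
i=2: 3 = 3 (b=4); 4→5: 3 = 3; 3−1 = 2

3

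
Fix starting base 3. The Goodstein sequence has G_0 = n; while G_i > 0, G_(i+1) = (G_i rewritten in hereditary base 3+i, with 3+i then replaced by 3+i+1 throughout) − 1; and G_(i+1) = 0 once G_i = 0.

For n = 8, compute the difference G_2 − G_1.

G_0=8  [base 3] 2·3 + 2  →[3↦4]→  2·4 + 2 = 10  −1 ⇒ G_1=9
G_1=9  [base 4] 2·4 + 1  →[4↦5]→  2·5 + 1 = 11  −1 ⇒ G_2=10

1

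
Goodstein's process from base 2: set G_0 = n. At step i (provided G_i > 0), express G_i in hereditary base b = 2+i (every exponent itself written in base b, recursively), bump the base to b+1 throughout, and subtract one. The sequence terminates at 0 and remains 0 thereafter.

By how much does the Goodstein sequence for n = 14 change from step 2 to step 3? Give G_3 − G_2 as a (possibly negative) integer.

14 —HB2→ 2^(2 + 1) + 2^2 + 2 —bump→ 3^(3 + 1) + 3^3 + 3 = 111 —(−1)→ 110
110 —HB3→ 3^(3 + 1) + 3^3 + 2 —bump→ 4^(4 + 1) + 4^4 + 2 = 1282 —(−1)→ 1281
1281 —HB4→ 4^(4 + 1) + 4^4 + 1 —bump→ 5^(5 + 1) + 5^5 + 1 = 18751 —(−1)→ 18750

17469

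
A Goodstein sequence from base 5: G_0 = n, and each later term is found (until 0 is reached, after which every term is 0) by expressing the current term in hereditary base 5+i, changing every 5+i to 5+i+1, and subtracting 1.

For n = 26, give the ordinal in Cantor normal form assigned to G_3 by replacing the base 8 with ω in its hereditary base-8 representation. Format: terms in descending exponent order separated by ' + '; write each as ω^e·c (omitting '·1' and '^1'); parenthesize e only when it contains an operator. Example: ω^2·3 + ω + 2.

[0] 26 ≡ 5^2 + 1 (base 5). Lift 6: 37. −1: 36.
[1] 36 ≡ 6^2 (base 6). Lift 7: 49. −1: 48.
[2] 48 ≡ 6·7 + 6 (base 7). Lift 8: 54. −1: 53.

ω·6 + 5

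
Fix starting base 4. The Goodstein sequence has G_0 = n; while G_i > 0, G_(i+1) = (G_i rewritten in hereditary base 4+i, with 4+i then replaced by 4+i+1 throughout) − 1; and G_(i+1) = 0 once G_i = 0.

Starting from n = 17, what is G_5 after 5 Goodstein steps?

47

[0] 17 ≡ 4^2 + 1 (base 4). Lift 5: 26. −1: 25.
[1] 25 ≡ 5^2 (base 5). Lift 6: 36. −1: 35.
[2] 35 ≡ 5·6 + 5 (base 6). Lift 7: 40. −1: 39.
[3] 39 ≡ 5·7 + 4 (base 7). Lift 8: 44. −1: 43.
[4] 43 ≡ 5·8 + 3 (base 8). Lift 9: 48. −1: 47.
[5] 47 ≡ 5·9 + 2 (base 9). Lift 10: 52. −1: 51.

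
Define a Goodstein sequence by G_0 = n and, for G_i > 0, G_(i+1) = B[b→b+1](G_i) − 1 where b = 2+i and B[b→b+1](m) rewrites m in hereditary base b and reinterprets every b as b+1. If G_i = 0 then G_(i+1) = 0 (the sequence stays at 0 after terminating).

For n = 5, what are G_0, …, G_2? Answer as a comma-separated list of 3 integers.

5, 27, 255

G_0 = 5. HB_2(5) = 2^2 + 1. Bump = 28. G_1 = 27.
G_1 = 27. HB_3(27) = 3^3. Bump = 256. G_2 = 255.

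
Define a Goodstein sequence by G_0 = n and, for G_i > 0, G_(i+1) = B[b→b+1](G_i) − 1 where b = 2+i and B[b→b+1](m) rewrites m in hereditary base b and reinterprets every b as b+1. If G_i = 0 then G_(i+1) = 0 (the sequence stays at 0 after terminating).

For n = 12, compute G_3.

[0] 12 ≡ 2^(2 + 1) + 2^2 (base 2). Lift 3: 108. −1: 107.
[1] 107 ≡ 3^(3 + 1) + 2·3^2 + 2·3 + 2 (base 3). Lift 4: 1066. −1: 1065.
[2] 1065 ≡ 4^(4 + 1) + 2·4^2 + 2·4 + 1 (base 4). Lift 5: 15686. −1: 15685.
[3] 15685 ≡ 5^(5 + 1) + 2·5^2 + 2·5 (base 5). Lift 6: 280020. −1: 280019.

15685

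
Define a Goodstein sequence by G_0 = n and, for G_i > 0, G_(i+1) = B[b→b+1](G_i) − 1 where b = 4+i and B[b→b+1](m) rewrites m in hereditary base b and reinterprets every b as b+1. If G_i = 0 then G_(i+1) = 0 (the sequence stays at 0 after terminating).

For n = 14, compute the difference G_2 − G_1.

G_0=14  [base 4] 3·4 + 2  →[4↦5]→  3·5 + 2 = 17  −1 ⇒ G_1=16
G_1=16  [base 5] 3·5 + 1  →[5↦6]→  3·6 + 1 = 19  −1 ⇒ G_2=18

2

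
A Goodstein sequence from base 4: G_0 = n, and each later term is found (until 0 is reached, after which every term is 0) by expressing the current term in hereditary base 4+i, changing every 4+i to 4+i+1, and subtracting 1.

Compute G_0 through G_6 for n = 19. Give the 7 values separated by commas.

19, 27, 37, 49, 63, 69, 75

step 0: 19 = 4^2 + 3; sub 5 for 4: 5^2 + 3; = 28; G_1 = 28−1 = 27
step 1: 27 = 5^2 + 2; sub 6 for 5: 6^2 + 2; = 38; G_2 = 38−1 = 37
step 2: 37 = 6^2 + 1; sub 7 for 6: 7^2 + 1; = 50; G_3 = 50−1 = 49
step 3: 49 = 7^2; sub 8 for 7: 8^2; = 64; G_4 = 64−1 = 63
step 4: 63 = 7·8 + 7; sub 9 for 8: 7·9 + 7; = 70; G_5 = 70−1 = 69
step 5: 69 = 7·9 + 6; sub 10 for 9: 7·10 + 6; = 76; G_6 = 76−1 = 75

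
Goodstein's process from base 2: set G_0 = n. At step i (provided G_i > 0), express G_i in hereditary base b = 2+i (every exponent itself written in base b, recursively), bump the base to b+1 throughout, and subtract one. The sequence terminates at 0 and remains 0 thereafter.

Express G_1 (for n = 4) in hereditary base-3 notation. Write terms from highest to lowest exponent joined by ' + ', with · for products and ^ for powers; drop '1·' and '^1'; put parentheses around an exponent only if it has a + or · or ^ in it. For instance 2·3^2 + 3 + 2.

G_0=4  [base 2] 2^2  →[2↦3]→  3^3 = 27  −1 ⇒ G_1=26
G_1=26  [base 3] 2·3^2 + 2·3 + 2  →[3↦4]→  2·4^2 + 2·4 + 2 = 42  −1 ⇒ G_2=41

2·3^2 + 2·3 + 2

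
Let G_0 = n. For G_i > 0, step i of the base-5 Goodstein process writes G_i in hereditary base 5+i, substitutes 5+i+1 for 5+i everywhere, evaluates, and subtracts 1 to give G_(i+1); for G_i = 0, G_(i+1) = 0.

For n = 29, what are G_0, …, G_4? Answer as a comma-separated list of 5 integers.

29, 39, 51, 65, 81

G_0=29  [base 5] 5^2 + 4  →[5↦6]→  6^2 + 4 = 40  −1 ⇒ G_1=39
G_1=39  [base 6] 6^2 + 3  →[6↦7]→  7^2 + 3 = 52  −1 ⇒ G_2=51
G_2=51  [base 7] 7^2 + 2  →[7↦8]→  8^2 + 2 = 66  −1 ⇒ G_3=65
G_3=65  [base 8] 8^2 + 1  →[8↦9]→  9^2 + 1 = 82  −1 ⇒ G_4=81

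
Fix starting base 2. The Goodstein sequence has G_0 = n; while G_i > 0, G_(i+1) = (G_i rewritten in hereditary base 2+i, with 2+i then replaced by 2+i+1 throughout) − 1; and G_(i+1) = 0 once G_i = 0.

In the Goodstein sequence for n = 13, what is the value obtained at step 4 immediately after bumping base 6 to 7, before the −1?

5765999

13 —HB2→ 2^(2 + 1) + 2^2 + 1 —bump→ 3^(3 + 1) + 3^3 + 1 = 109 —(−1)→ 108
108 —HB3→ 3^(3 + 1) + 3^3 —bump→ 4^(4 + 1) + 4^4 = 1280 —(−1)→ 1279
1279 —HB4→ 4^(4 + 1) + 3·4^3 + 3·4^2 + 3·4 + 3 —bump→ 5^(5 + 1) + 3·5^3 + 3·5^2 + 3·5 + 3 = 16093 —(−1)→ 16092
16092 —HB5→ 5^(5 + 1) + 3·5^3 + 3·5^2 + 3·5 + 2 —bump→ 6^(6 + 1) + 3·6^3 + 3·6^2 + 3·6 + 2 = 280712 —(−1)→ 280711
280711 —HB6→ 6^(6 + 1) + 3·6^3 + 3·6^2 + 3·6 + 1 —bump→ 7^(7 + 1) + 3·7^3 + 3·7^2 + 3·7 + 1 = 5765999 —(−1)→ 5765998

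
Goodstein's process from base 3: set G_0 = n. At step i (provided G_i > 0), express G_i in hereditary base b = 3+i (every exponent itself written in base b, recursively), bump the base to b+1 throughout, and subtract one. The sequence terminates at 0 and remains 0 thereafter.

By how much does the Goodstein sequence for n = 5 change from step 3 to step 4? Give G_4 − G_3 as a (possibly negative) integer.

i=0: 5 = 3 + 2 (b=3); 3→4: 4 + 2 = 6; 6−1 = 5
i=1: 5 = 4 + 1 (b=4); 4→5: 5 + 1 = 6; 6−1 = 5
i=2: 5 = 5 (b=5); 5→6: 6 = 6; 6−1 = 5
i=3: 5 = 5 (b=6); 6→7: 5 = 5; 5−1 = 4

-1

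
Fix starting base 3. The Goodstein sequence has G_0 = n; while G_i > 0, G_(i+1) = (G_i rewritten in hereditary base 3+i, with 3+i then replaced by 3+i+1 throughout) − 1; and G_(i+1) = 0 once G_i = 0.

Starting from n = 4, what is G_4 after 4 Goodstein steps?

2

4 —HB3→ 3 + 1 —bump→ 4 + 1 = 5 —(−1)→ 4
4 —HB4→ 4 —bump→ 5 = 5 —(−1)→ 4
4 —HB5→ 4 —bump→ 4 = 4 —(−1)→ 3
3 —HB6→ 3 —bump→ 3 = 3 —(−1)→ 2
2 —HB7→ 2 —bump→ 2 = 2 —(−1)→ 1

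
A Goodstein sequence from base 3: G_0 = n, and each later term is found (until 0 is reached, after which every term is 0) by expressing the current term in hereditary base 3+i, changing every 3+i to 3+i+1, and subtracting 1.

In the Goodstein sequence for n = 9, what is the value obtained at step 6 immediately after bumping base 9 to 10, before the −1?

9 —HB3→ 3^2 —bump→ 4^2 = 16 —(−1)→ 15
15 —HB4→ 3·4 + 3 —bump→ 3·5 + 3 = 18 —(−1)→ 17
17 —HB5→ 3·5 + 2 —bump→ 3·6 + 2 = 20 —(−1)→ 19
19 —HB6→ 3·6 + 1 —bump→ 3·7 + 1 = 22 —(−1)→ 21
21 —HB7→ 3·7 —bump→ 3·8 = 24 —(−1)→ 23
23 —HB8→ 2·8 + 7 —bump→ 2·9 + 7 = 25 —(−1)→ 24
24 —HB9→ 2·9 + 6 —bump→ 2·10 + 6 = 26 —(−1)→ 25

26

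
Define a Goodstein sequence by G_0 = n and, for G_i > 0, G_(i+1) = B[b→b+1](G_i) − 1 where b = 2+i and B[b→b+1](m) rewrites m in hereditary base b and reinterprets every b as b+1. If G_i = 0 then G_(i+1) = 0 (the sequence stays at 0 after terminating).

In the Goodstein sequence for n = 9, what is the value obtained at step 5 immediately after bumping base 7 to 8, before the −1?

50333400

base 2: 9 = 2^(2 + 1) + 1; at 3: 3^(3 + 1) + 1 = 82; next = 81
base 3: 81 = 3^(3 + 1); at 4: 4^(4 + 1) = 1024; next = 1023
base 4: 1023 = 3·4^4 + 3·4^3 + 3·4^2 + 3·4 + 3; at 5: 3·5^5 + 3·5^3 + 3·5^2 + 3·5 + 3 = 9843; next = 9842
base 5: 9842 = 3·5^5 + 3·5^3 + 3·5^2 + 3·5 + 2; at 6: 3·6^6 + 3·6^3 + 3·6^2 + 3·6 + 2 = 140744; next = 140743
base 6: 140743 = 3·6^6 + 3·6^3 + 3·6^2 + 3·6 + 1; at 7: 3·7^7 + 3·7^3 + 3·7^2 + 3·7 + 1 = 2471827; next = 2471826
base 7: 2471826 = 3·7^7 + 3·7^3 + 3·7^2 + 3·7; at 8: 3·8^8 + 3·8^3 + 3·8^2 + 3·8 = 50333400; next = 50333399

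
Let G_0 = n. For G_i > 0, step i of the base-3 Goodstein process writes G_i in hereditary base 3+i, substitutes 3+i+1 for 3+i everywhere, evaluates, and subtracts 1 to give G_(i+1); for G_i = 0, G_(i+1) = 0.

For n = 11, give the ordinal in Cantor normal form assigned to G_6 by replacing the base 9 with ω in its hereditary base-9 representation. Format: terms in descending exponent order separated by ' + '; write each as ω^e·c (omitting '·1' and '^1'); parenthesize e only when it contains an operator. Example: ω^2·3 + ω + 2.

ω·5 + 2

i=0: 11 = 3^2 + 2 (b=3); 3→4: 4^2 + 2 = 18; 18−1 = 17
i=1: 17 = 4^2 + 1 (b=4); 4→5: 5^2 + 1 = 26; 26−1 = 25
i=2: 25 = 5^2 (b=5); 5→6: 6^2 = 36; 36−1 = 35
i=3: 35 = 5·6 + 5 (b=6); 6→7: 5·7 + 5 = 40; 40−1 = 39
i=4: 39 = 5·7 + 4 (b=7); 7→8: 5·8 + 4 = 44; 44−1 = 43
i=5: 43 = 5·8 + 3 (b=8); 8→9: 5·9 + 3 = 48; 48−1 = 47
i=6: 47 = 5·9 + 2 (b=9); 9→10: 5·10 + 2 = 52; 52−1 = 51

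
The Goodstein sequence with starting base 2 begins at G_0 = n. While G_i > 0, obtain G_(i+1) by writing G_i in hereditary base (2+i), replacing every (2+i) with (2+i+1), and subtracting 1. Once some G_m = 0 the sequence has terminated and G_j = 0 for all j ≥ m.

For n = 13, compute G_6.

134219479

13 —HB2→ 2^(2 + 1) + 2^2 + 1 —bump→ 3^(3 + 1) + 3^3 + 1 = 109 —(−1)→ 108
108 —HB3→ 3^(3 + 1) + 3^3 —bump→ 4^(4 + 1) + 4^4 = 1280 —(−1)→ 1279
1279 —HB4→ 4^(4 + 1) + 3·4^3 + 3·4^2 + 3·4 + 3 —bump→ 5^(5 + 1) + 3·5^3 + 3·5^2 + 3·5 + 3 = 16093 —(−1)→ 16092
16092 —HB5→ 5^(5 + 1) + 3·5^3 + 3·5^2 + 3·5 + 2 —bump→ 6^(6 + 1) + 3·6^3 + 3·6^2 + 3·6 + 2 = 280712 —(−1)→ 280711
280711 —HB6→ 6^(6 + 1) + 3·6^3 + 3·6^2 + 3·6 + 1 —bump→ 7^(7 + 1) + 3·7^3 + 3·7^2 + 3·7 + 1 = 5765999 —(−1)→ 5765998
5765998 —HB7→ 7^(7 + 1) + 3·7^3 + 3·7^2 + 3·7 —bump→ 8^(8 + 1) + 3·8^3 + 3·8^2 + 3·8 = 134219480 —(−1)→ 134219479
134219479 —HB8→ 8^(8 + 1) + 3·8^3 + 3·8^2 + 2·8 + 7 —bump→ 9^(9 + 1) + 3·9^3 + 3·9^2 + 2·9 + 7 = 3486786856 —(−1)→ 3486786855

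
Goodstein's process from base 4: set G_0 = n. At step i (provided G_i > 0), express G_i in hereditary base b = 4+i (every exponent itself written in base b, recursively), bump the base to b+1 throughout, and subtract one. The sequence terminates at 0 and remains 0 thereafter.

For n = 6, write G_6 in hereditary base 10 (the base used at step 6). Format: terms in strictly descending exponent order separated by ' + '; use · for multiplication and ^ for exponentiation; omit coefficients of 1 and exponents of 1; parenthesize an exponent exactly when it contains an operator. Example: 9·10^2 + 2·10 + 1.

G_0=6  [base 4] 4 + 2  →[4↦5]→  5 + 2 = 7  −1 ⇒ G_1=6
G_1=6  [base 5] 5 + 1  →[5↦6]→  6 + 1 = 7  −1 ⇒ G_2=6
G_2=6  [base 6] 6  →[6↦7]→  7 = 7  −1 ⇒ G_3=6
G_3=6  [base 7] 6  →[7↦8]→  6 = 6  −1 ⇒ G_4=5
G_4=5  [base 8] 5  →[8↦9]→  5 = 5  −1 ⇒ G_5=4
G_5=4  [base 9] 4  →[9↦10]→  4 = 4  −1 ⇒ G_6=3

3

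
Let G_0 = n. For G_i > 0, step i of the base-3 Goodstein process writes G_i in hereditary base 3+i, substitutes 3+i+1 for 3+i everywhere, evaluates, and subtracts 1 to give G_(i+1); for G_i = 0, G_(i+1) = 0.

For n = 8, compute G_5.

11

[0] 8 ≡ 2·3 + 2 (base 3). Lift 4: 10. −1: 9.
[1] 9 ≡ 2·4 + 1 (base 4). Lift 5: 11. −1: 10.
[2] 10 ≡ 2·5 (base 5). Lift 6: 12. −1: 11.
[3] 11 ≡ 6 + 5 (base 6). Lift 7: 12. −1: 11.
[4] 11 ≡ 7 + 4 (base 7). Lift 8: 12. −1: 11.
[5] 11 ≡ 8 + 3 (base 8). Lift 9: 12. −1: 11.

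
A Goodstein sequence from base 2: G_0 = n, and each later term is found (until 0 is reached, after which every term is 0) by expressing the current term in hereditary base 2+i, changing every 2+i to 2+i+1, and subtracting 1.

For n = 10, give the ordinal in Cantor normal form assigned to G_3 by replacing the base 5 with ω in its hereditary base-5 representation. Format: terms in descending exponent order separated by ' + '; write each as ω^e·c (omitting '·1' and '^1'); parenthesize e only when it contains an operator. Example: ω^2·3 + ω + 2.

ω^(ω + 1)

i=0: 10 = 2^(2 + 1) + 2 (b=2); 2→3: 3^(3 + 1) + 3 = 84; 84−1 = 83
i=1: 83 = 3^(3 + 1) + 2 (b=3); 3→4: 4^(4 + 1) + 2 = 1026; 1026−1 = 1025
i=2: 1025 = 4^(4 + 1) + 1 (b=4); 4→5: 5^(5 + 1) + 1 = 15626; 15626−1 = 15625
i=3: 15625 = 5^(5 + 1) (b=5); 5→6: 6^(6 + 1) = 279936; 279936−1 = 279935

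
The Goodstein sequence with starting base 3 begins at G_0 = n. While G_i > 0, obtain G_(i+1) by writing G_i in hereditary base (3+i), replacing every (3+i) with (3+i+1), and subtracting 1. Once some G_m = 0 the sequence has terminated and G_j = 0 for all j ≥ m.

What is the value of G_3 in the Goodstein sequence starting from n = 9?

19

base 3: 9 = 3^2; at 4: 4^2 = 16; next = 15
base 4: 15 = 3·4 + 3; at 5: 3·5 + 3 = 18; next = 17
base 5: 17 = 3·5 + 2; at 6: 3·6 + 2 = 20; next = 19
base 6: 19 = 3·6 + 1; at 7: 3·7 + 1 = 22; next = 21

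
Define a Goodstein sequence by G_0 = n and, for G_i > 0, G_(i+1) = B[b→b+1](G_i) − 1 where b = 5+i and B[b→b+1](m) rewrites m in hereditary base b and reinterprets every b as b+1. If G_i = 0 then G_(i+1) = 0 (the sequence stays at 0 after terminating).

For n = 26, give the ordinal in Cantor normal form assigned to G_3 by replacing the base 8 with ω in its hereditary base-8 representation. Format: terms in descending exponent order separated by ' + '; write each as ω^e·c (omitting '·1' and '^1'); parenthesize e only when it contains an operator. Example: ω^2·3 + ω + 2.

step 0: 26 = 5^2 + 1; sub 6 for 5: 6^2 + 1; = 37; G_1 = 37−1 = 36
step 1: 36 = 6^2; sub 7 for 6: 7^2; = 49; G_2 = 49−1 = 48
step 2: 48 = 6·7 + 6; sub 8 for 7: 6·8 + 6; = 54; G_3 = 54−1 = 53
step 3: 53 = 6·8 + 5; sub 9 for 8: 6·9 + 5; = 59; G_4 = 59−1 = 58

ω·6 + 5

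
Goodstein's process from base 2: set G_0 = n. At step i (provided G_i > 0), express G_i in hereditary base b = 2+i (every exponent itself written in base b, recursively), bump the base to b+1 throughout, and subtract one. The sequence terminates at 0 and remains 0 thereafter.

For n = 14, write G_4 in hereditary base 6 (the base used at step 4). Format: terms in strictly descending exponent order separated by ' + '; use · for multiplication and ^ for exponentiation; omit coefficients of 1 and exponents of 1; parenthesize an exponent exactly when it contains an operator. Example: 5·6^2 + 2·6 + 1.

G_0=14  [base 2] 2^(2 + 1) + 2^2 + 2  →[2↦3]→  3^(3 + 1) + 3^3 + 3 = 111  −1 ⇒ G_1=110
G_1=110  [base 3] 3^(3 + 1) + 3^3 + 2  →[3↦4]→  4^(4 + 1) + 4^4 + 2 = 1282  −1 ⇒ G_2=1281
G_2=1281  [base 4] 4^(4 + 1) + 4^4 + 1  →[4↦5]→  5^(5 + 1) + 5^5 + 1 = 18751  −1 ⇒ G_3=18750
G_3=18750  [base 5] 5^(5 + 1) + 5^5  →[5↦6]→  6^(6 + 1) + 6^6 = 326592  −1 ⇒ G_4=326591
G_4=326591  [base 6] 6^(6 + 1) + 5·6^5 + 5·6^4 + 5·6^3 + 5·6^2 + 5·6 + 5  →[6↦7]→  7^(7 + 1) + 5·7^5 + 5·7^4 + 5·7^3 + 5·7^2 + 5·7 + 5 = 5862841  −1 ⇒ G_5=5862840

6^(6 + 1) + 5·6^5 + 5·6^4 + 5·6^3 + 5·6^2 + 5·6 + 5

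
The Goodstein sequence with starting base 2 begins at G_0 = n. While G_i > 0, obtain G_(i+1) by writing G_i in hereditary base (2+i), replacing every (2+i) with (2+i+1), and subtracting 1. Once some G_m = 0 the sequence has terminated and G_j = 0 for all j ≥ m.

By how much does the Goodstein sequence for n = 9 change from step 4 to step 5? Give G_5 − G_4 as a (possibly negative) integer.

[0] 9 ≡ 2^(2 + 1) + 1 (base 2). Lift 3: 82. −1: 81.
[1] 81 ≡ 3^(3 + 1) (base 3). Lift 4: 1024. −1: 1023.
[2] 1023 ≡ 3·4^4 + 3·4^3 + 3·4^2 + 3·4 + 3 (base 4). Lift 5: 9843. −1: 9842.
[3] 9842 ≡ 3·5^5 + 3·5^3 + 3·5^2 + 3·5 + 2 (base 5). Lift 6: 140744. −1: 140743.
[4] 140743 ≡ 3·6^6 + 3·6^3 + 3·6^2 + 3·6 + 1 (base 6). Lift 7: 2471827. −1: 2471826.

2331083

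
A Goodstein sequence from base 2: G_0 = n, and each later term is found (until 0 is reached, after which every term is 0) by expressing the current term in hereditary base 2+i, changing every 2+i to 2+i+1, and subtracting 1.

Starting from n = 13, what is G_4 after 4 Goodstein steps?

280711

step 0: 13 = 2^(2 + 1) + 2^2 + 1; sub 3 for 2: 3^(3 + 1) + 3^3 + 1; = 109; G_1 = 109−1 = 108
step 1: 108 = 3^(3 + 1) + 3^3; sub 4 for 3: 4^(4 + 1) + 4^4; = 1280; G_2 = 1280−1 = 1279
step 2: 1279 = 4^(4 + 1) + 3·4^3 + 3·4^2 + 3·4 + 3; sub 5 for 4: 5^(5 + 1) + 3·5^3 + 3·5^2 + 3·5 + 3; = 16093; G_3 = 16093−1 = 16092
step 3: 16092 = 5^(5 + 1) + 3·5^3 + 3·5^2 + 3·5 + 2; sub 6 for 5: 6^(6 + 1) + 3·6^3 + 3·6^2 + 3·6 + 2; = 280712; G_4 = 280712−1 = 280711
step 4: 280711 = 6^(6 + 1) + 3·6^3 + 3·6^2 + 3·6 + 1; sub 7 for 6: 7^(7 + 1) + 3·7^3 + 3·7^2 + 3·7 + 1; = 5765999; G_5 = 5765999−1 = 5765998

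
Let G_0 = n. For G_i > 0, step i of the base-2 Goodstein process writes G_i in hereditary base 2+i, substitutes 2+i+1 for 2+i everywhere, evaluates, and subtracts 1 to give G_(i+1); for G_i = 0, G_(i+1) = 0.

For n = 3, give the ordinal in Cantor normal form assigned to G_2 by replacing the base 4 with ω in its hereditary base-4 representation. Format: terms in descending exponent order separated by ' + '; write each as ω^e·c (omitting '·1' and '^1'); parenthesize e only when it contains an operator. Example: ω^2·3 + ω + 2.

3

G_0=3  [base 2] 2 + 1  →[2↦3]→  3 + 1 = 4  −1 ⇒ G_1=3
G_1=3  [base 3] 3  →[3↦4]→  4 = 4  −1 ⇒ G_2=3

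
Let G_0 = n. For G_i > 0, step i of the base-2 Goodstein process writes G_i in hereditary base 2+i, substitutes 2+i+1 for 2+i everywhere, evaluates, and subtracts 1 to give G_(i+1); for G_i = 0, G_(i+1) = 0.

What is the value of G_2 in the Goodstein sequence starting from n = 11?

1027

base 2: 11 = 2^(2 + 1) + 2 + 1; at 3: 3^(3 + 1) + 3 + 1 = 85; next = 84
base 3: 84 = 3^(3 + 1) + 3; at 4: 4^(4 + 1) + 4 = 1028; next = 1027
base 4: 1027 = 4^(4 + 1) + 3; at 5: 5^(5 + 1) + 3 = 15628; next = 15627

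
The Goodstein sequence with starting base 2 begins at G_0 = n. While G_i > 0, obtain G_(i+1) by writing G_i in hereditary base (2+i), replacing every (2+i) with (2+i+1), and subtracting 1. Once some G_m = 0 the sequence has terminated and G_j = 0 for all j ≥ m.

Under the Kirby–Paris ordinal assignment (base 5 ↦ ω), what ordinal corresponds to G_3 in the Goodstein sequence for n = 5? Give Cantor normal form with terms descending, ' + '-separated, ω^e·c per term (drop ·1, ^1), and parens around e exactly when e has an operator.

5 —HB2→ 2^2 + 1 —bump→ 3^3 + 1 = 28 —(−1)→ 27
27 —HB3→ 3^3 —bump→ 4^4 = 256 —(−1)→ 255
255 —HB4→ 3·4^3 + 3·4^2 + 3·4 + 3 —bump→ 3·5^3 + 3·5^2 + 3·5 + 3 = 468 —(−1)→ 467

ω^3·3 + ω^2·3 + ω·3 + 2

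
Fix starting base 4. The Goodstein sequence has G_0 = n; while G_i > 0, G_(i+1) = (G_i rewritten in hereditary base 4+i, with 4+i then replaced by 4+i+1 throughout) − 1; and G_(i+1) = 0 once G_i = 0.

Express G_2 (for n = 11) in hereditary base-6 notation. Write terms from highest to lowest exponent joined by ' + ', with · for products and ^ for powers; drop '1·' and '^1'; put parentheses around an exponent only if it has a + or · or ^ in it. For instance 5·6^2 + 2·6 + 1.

2·6 + 1

(0) 11|_4 = 2·4 + 3 ↦ 2·5 + 3|_5 = 13 ⇒ 12
(1) 12|_5 = 2·5 + 2 ↦ 2·6 + 2|_6 = 14 ⇒ 13
(2) 13|_6 = 2·6 + 1 ↦ 2·7 + 1|_7 = 15 ⇒ 14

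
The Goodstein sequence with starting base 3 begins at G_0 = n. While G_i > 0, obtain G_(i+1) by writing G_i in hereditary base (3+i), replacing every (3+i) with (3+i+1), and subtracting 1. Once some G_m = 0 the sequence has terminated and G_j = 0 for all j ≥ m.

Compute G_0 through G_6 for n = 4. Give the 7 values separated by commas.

4, 4, 4, 3, 2, 1, 0

i=0: 4 = 3 + 1 (b=3); 3→4: 4 + 1 = 5; 5−1 = 4
i=1: 4 = 4 (b=4); 4→5: 5 = 5; 5−1 = 4
i=2: 4 = 4 (b=5); 5→6: 4 = 4; 4−1 = 3
i=3: 3 = 3 (b=6); 6→7: 3 = 3; 3−1 = 2
i=4: 2 = 2 (b=7); 7→8: 2 = 2; 2−1 = 1
i=5: 1 = 1 (b=8); 8→9: 1 = 1; 1−1 = 0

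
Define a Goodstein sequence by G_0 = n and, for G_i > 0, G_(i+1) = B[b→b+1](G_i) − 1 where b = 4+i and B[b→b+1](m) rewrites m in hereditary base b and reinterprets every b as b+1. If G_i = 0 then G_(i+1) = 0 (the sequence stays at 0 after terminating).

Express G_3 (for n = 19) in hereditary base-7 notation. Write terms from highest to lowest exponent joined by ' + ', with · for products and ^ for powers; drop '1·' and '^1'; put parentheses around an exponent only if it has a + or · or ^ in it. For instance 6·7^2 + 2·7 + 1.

7^2

base 4: 19 = 4^2 + 3; at 5: 5^2 + 3 = 28; next = 27
base 5: 27 = 5^2 + 2; at 6: 6^2 + 2 = 38; next = 37
base 6: 37 = 6^2 + 1; at 7: 7^2 + 1 = 50; next = 49
base 7: 49 = 7^2; at 8: 8^2 = 64; next = 63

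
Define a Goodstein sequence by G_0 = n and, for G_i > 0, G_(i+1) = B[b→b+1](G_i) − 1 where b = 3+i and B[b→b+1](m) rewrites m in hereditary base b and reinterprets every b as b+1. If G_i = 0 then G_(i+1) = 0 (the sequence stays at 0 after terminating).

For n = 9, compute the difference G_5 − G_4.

2

G_0=9  [base 3] 3^2  →[3↦4]→  4^2 = 16  −1 ⇒ G_1=15
G_1=15  [base 4] 3·4 + 3  →[4↦5]→  3·5 + 3 = 18  −1 ⇒ G_2=17
G_2=17  [base 5] 3·5 + 2  →[5↦6]→  3·6 + 2 = 20  −1 ⇒ G_3=19
G_3=19  [base 6] 3·6 + 1  →[6↦7]→  3·7 + 1 = 22  −1 ⇒ G_4=21
G_4=21  [base 7] 3·7  →[7↦8]→  3·8 = 24  −1 ⇒ G_5=23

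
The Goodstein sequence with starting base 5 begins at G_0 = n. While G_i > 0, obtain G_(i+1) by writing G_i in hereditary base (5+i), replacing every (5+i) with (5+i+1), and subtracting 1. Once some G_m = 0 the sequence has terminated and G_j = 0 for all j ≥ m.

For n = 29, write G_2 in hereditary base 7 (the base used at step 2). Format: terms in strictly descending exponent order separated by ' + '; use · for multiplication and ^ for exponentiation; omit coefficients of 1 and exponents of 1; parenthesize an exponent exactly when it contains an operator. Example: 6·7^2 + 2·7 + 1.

(0) 29|_5 = 5^2 + 4 ↦ 6^2 + 4|_6 = 40 ⇒ 39
(1) 39|_6 = 6^2 + 3 ↦ 7^2 + 3|_7 = 52 ⇒ 51
(2) 51|_7 = 7^2 + 2 ↦ 8^2 + 2|_8 = 66 ⇒ 65

7^2 + 2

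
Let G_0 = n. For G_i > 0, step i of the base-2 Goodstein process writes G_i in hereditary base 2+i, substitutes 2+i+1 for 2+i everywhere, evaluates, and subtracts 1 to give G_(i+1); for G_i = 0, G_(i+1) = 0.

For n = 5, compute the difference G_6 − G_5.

554

[0] 5 ≡ 2^2 + 1 (base 2). Lift 3: 28. −1: 27.
[1] 27 ≡ 3^3 (base 3). Lift 4: 256. −1: 255.
[2] 255 ≡ 3·4^3 + 3·4^2 + 3·4 + 3 (base 4). Lift 5: 468. −1: 467.
[3] 467 ≡ 3·5^3 + 3·5^2 + 3·5 + 2 (base 5). Lift 6: 776. −1: 775.
[4] 775 ≡ 3·6^3 + 3·6^2 + 3·6 + 1 (base 6). Lift 7: 1198. −1: 1197.
[5] 1197 ≡ 3·7^3 + 3·7^2 + 3·7 (base 7). Lift 8: 1752. −1: 1751.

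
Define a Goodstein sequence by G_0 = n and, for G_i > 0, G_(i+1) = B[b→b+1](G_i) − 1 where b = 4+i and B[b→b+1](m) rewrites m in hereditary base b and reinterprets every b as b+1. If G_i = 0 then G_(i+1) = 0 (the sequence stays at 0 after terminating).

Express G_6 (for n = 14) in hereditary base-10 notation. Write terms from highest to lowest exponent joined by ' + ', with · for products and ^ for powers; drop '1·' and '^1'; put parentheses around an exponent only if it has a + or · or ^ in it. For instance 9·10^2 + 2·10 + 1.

2·10 + 3

i=0: 14 = 3·4 + 2 (b=4); 4→5: 3·5 + 2 = 17; 17−1 = 16
i=1: 16 = 3·5 + 1 (b=5); 5→6: 3·6 + 1 = 19; 19−1 = 18
i=2: 18 = 3·6 (b=6); 6→7: 3·7 = 21; 21−1 = 20
i=3: 20 = 2·7 + 6 (b=7); 7→8: 2·8 + 6 = 22; 22−1 = 21
i=4: 21 = 2·8 + 5 (b=8); 8→9: 2·9 + 5 = 23; 23−1 = 22
i=5: 22 = 2·9 + 4 (b=9); 9→10: 2·10 + 4 = 24; 24−1 = 23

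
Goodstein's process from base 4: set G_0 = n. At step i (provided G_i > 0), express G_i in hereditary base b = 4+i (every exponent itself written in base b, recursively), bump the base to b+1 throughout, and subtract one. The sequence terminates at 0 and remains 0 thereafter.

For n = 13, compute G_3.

18

i=0: 13 = 3·4 + 1 (b=4); 4→5: 3·5 + 1 = 16; 16−1 = 15
i=1: 15 = 3·5 (b=5); 5→6: 3·6 = 18; 18−1 = 17
i=2: 17 = 2·6 + 5 (b=6); 6→7: 2·7 + 5 = 19; 19−1 = 18
i=3: 18 = 2·7 + 4 (b=7); 7→8: 2·8 + 4 = 20; 20−1 = 19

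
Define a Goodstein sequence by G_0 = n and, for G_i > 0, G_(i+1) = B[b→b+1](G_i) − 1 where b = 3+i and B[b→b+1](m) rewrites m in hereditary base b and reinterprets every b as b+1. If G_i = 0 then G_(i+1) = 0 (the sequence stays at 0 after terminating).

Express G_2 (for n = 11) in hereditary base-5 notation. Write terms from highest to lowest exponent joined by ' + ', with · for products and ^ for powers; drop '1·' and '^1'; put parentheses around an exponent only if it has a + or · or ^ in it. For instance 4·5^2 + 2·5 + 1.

5^2

i=0: 11 = 3^2 + 2 (b=3); 3→4: 4^2 + 2 = 18; 18−1 = 17
i=1: 17 = 4^2 + 1 (b=4); 4→5: 5^2 + 1 = 26; 26−1 = 25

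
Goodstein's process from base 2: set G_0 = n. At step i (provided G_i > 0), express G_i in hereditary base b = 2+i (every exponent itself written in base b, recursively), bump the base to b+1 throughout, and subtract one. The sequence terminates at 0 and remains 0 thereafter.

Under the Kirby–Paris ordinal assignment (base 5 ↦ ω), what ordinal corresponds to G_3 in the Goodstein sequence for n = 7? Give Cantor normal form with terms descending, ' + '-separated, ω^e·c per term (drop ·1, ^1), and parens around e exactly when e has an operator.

7 —HB2→ 2^2 + 2 + 1 —bump→ 3^3 + 3 + 1 = 31 —(−1)→ 30
30 —HB3→ 3^3 + 3 —bump→ 4^4 + 4 = 260 —(−1)→ 259
259 —HB4→ 4^4 + 3 —bump→ 5^5 + 3 = 3128 —(−1)→ 3127

ω^ω + 2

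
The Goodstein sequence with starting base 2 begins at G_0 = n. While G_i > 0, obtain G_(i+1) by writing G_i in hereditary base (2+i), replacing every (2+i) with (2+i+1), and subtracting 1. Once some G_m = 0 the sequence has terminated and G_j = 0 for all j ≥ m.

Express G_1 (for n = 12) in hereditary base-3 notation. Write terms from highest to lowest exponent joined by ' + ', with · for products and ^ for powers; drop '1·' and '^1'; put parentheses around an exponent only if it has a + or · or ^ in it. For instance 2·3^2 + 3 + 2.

3^(3 + 1) + 2·3^2 + 2·3 + 2

[0] 12 ≡ 2^(2 + 1) + 2^2 (base 2). Lift 3: 108. −1: 107.
[1] 107 ≡ 3^(3 + 1) + 2·3^2 + 2·3 + 2 (base 3). Lift 4: 1066. −1: 1065.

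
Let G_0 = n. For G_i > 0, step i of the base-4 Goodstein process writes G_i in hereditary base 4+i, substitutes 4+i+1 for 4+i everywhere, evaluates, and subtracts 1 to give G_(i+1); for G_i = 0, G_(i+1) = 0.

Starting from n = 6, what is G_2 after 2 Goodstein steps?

6

i=0: 6 = 4 + 2 (b=4); 4→5: 5 + 2 = 7; 7−1 = 6
i=1: 6 = 5 + 1 (b=5); 5→6: 6 + 1 = 7; 7−1 = 6
i=2: 6 = 6 (b=6); 6→7: 7 = 7; 7−1 = 6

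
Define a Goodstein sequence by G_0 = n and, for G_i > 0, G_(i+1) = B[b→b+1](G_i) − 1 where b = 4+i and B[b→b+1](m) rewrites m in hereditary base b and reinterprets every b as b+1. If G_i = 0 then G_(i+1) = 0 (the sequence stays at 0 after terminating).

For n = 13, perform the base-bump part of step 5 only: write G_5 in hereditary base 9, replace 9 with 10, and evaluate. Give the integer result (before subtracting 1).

base 4: 13 = 3·4 + 1; at 5: 3·5 + 1 = 16; next = 15
base 5: 15 = 3·5; at 6: 3·6 = 18; next = 17
base 6: 17 = 2·6 + 5; at 7: 2·7 + 5 = 19; next = 18
base 7: 18 = 2·7 + 4; at 8: 2·8 + 4 = 20; next = 19
base 8: 19 = 2·8 + 3; at 9: 2·9 + 3 = 21; next = 20
base 9: 20 = 2·9 + 2; at 10: 2·10 + 2 = 22; next = 21

22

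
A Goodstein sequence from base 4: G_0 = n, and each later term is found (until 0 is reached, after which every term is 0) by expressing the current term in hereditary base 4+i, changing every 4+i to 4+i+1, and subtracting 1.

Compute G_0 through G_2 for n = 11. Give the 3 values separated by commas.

11, 12, 13

G_0=11  [base 4] 2·4 + 3  →[4↦5]→  2·5 + 3 = 13  −1 ⇒ G_1=12
G_1=12  [base 5] 2·5 + 2  →[5↦6]→  2·6 + 2 = 14  −1 ⇒ G_2=13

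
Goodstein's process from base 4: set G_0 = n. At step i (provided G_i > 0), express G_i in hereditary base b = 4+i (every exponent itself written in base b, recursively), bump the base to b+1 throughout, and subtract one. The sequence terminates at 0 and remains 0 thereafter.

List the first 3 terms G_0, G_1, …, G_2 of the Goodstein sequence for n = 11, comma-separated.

11, 12, 13

11 —HB4→ 2·4 + 3 —bump→ 2·5 + 3 = 13 —(−1)→ 12
12 —HB5→ 2·5 + 2 —bump→ 2·6 + 2 = 14 —(−1)→ 13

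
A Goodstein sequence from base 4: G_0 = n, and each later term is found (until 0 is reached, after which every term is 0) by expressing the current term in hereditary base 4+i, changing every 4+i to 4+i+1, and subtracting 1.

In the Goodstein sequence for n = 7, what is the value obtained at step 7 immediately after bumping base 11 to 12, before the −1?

4

7 —HB4→ 4 + 3 —bump→ 5 + 3 = 8 —(−1)→ 7
7 —HB5→ 5 + 2 —bump→ 6 + 2 = 8 —(−1)→ 7
7 —HB6→ 6 + 1 —bump→ 7 + 1 = 8 —(−1)→ 7
7 —HB7→ 7 —bump→ 8 = 8 —(−1)→ 7
7 —HB8→ 7 —bump→ 7 = 7 —(−1)→ 6
6 —HB9→ 6 —bump→ 6 = 6 —(−1)→ 5
5 —HB10→ 5 —bump→ 5 = 5 —(−1)→ 4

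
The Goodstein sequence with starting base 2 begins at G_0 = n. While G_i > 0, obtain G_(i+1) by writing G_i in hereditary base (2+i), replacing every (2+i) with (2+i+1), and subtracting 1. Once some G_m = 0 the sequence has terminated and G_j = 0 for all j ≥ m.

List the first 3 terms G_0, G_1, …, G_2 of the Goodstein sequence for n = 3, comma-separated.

3, 3, 3

(0) 3|_2 = 2 + 1 ↦ 3 + 1|_3 = 4 ⇒ 3
(1) 3|_3 = 3 ↦ 4|_4 = 4 ⇒ 3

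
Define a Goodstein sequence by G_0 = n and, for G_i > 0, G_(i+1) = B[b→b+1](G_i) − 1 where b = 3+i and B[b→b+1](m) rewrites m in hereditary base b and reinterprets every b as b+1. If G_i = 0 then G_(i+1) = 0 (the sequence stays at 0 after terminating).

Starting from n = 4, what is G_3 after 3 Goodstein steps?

[0] 4 ≡ 3 + 1 (base 3). Lift 4: 5. −1: 4.
[1] 4 ≡ 4 (base 4). Lift 5: 5. −1: 4.
[2] 4 ≡ 4 (base 5). Lift 6: 4. −1: 3.

3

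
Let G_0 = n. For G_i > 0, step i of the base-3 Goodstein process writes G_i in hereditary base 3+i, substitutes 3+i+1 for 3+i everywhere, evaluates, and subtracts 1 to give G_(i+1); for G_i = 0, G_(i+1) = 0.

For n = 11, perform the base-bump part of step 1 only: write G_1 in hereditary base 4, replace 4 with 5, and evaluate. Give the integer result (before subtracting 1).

26

i=0: 11 = 3^2 + 2 (b=3); 3→4: 4^2 + 2 = 18; 18−1 = 17
i=1: 17 = 4^2 + 1 (b=4); 4→5: 5^2 + 1 = 26; 26−1 = 25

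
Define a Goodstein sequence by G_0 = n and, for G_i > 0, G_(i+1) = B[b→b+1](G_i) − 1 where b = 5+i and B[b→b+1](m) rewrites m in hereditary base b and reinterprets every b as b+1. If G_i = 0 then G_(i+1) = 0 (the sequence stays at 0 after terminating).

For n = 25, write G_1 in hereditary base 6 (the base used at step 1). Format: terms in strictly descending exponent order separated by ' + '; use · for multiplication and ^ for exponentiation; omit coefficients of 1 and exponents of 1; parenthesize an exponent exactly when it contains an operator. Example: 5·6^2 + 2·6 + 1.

G_0 = 25. HB_5(25) = 5^2. Bump = 36. G_1 = 35.
G_1 = 35. HB_6(35) = 5·6 + 5. Bump = 40. G_2 = 39.

5·6 + 5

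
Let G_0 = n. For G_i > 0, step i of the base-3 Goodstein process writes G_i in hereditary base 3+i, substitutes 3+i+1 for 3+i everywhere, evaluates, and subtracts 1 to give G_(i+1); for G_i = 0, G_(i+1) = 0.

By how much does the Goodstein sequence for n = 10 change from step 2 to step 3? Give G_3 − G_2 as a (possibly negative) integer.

3

step 0: 10 = 3^2 + 1; sub 4 for 3: 4^2 + 1; = 17; G_1 = 17−1 = 16
step 1: 16 = 4^2; sub 5 for 4: 5^2; = 25; G_2 = 25−1 = 24
step 2: 24 = 4·5 + 4; sub 6 for 5: 4·6 + 4; = 28; G_3 = 28−1 = 27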